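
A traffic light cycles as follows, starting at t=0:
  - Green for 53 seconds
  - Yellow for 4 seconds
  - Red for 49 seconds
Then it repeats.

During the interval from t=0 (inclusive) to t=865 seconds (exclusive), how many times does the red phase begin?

Answer: 8

Derivation:
Cycle = 53+4+49 = 106s
red phase starts at t = k*106 + 57 for k=0,1,2,...
Need k*106+57 < 865 → k < 7.623
k ∈ {0, ..., 7} → 8 starts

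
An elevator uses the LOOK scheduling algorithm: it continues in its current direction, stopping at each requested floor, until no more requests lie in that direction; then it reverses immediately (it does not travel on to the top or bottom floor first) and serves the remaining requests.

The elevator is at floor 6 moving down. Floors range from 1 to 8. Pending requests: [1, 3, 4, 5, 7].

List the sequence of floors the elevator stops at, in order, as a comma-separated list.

Current: 6, moving DOWN
Serve below first (descending): [5, 4, 3, 1]
Then reverse, serve above (ascending): [7]

Answer: 5, 4, 3, 1, 7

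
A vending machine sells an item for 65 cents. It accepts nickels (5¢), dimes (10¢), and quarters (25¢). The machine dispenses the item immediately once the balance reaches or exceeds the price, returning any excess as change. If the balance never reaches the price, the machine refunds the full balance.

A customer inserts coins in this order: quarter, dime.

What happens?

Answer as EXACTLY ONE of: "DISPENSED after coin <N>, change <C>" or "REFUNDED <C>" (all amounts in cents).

Answer: REFUNDED 35

Derivation:
Price: 65¢
Coin 1 (quarter, 25¢): balance = 25¢
Coin 2 (dime, 10¢): balance = 35¢
All coins inserted, balance 35¢ < price 65¢ → REFUND 35¢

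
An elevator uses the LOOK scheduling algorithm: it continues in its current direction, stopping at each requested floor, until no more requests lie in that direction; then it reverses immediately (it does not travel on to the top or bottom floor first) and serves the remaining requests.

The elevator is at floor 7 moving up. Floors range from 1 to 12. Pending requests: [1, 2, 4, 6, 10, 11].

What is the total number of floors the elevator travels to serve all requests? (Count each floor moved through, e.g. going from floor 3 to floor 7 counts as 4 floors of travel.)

Start at floor 7 moving up, LOOK stop order: [10, 11, 6, 4, 2, 1]
  7 → 10: |10-7| = 3, total = 3
  10 → 11: |11-10| = 1, total = 4
  11 → 6: |6-11| = 5, total = 9
  6 → 4: |4-6| = 2, total = 11
  4 → 2: |2-4| = 2, total = 13
  2 → 1: |1-2| = 1, total = 14

Answer: 14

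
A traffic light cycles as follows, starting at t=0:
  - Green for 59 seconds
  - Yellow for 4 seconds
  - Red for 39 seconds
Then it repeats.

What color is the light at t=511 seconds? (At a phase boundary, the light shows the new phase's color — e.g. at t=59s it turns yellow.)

Answer: green

Derivation:
Cycle length = 59 + 4 + 39 = 102s
t = 511, phase_t = 511 mod 102 = 1
1 < 59 (green end) → GREEN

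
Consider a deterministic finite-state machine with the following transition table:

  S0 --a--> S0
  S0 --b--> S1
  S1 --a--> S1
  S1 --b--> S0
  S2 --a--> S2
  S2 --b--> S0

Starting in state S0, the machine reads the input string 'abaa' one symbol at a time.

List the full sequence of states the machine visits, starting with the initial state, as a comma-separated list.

Start: S0
  read 'a': S0 --a--> S0
  read 'b': S0 --b--> S1
  read 'a': S1 --a--> S1
  read 'a': S1 --a--> S1

Answer: S0, S0, S1, S1, S1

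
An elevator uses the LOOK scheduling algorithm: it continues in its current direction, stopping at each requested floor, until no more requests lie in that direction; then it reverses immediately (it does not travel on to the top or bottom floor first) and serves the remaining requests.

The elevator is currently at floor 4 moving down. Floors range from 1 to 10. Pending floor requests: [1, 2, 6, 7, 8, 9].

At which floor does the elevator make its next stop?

Current floor: 4, direction: down
Requests above: [6, 7, 8, 9]
Requests below: [1, 2]
Moving down and requests lie below → nearest below is max([1, 2]) = 2

Answer: 2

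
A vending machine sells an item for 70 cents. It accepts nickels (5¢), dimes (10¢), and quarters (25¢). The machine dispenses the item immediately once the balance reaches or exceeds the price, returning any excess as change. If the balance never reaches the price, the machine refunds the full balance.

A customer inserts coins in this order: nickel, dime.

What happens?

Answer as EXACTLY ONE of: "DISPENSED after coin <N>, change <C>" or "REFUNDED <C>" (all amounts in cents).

Price: 70¢
Coin 1 (nickel, 5¢): balance = 5¢
Coin 2 (dime, 10¢): balance = 15¢
All coins inserted, balance 15¢ < price 70¢ → REFUND 15¢

Answer: REFUNDED 15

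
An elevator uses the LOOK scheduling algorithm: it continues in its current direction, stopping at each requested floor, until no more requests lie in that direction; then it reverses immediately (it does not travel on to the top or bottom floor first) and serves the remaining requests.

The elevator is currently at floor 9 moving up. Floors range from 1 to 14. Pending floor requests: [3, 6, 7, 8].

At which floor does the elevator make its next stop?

Answer: 8

Derivation:
Current floor: 9, direction: up
Requests above: []
Requests below: [3, 6, 7, 8]
Moving up but no requests above → reverse; nearest below is max([3, 6, 7, 8]) = 8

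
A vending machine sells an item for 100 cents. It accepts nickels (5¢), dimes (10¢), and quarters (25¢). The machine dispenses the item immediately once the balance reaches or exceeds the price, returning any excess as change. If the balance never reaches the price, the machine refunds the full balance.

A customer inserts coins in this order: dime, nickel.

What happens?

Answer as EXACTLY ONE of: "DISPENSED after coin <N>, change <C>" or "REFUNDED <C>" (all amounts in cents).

Price: 100¢
Coin 1 (dime, 10¢): balance = 10¢
Coin 2 (nickel, 5¢): balance = 15¢
All coins inserted, balance 15¢ < price 100¢ → REFUND 15¢

Answer: REFUNDED 15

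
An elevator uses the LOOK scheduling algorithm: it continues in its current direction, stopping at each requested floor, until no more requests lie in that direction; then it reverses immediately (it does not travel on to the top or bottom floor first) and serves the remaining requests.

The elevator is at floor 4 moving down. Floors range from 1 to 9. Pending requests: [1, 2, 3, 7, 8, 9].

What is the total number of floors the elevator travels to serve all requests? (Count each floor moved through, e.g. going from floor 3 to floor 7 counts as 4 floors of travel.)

Answer: 11

Derivation:
Start at floor 4 moving down, LOOK stop order: [3, 2, 1, 7, 8, 9]
  4 → 3: |3-4| = 1, total = 1
  3 → 2: |2-3| = 1, total = 2
  2 → 1: |1-2| = 1, total = 3
  1 → 7: |7-1| = 6, total = 9
  7 → 8: |8-7| = 1, total = 10
  8 → 9: |9-8| = 1, total = 11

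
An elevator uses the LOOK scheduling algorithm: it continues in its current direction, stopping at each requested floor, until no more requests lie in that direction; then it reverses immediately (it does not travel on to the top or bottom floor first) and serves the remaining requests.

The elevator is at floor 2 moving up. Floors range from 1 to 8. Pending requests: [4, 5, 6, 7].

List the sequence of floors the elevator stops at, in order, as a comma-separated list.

Answer: 4, 5, 6, 7

Derivation:
Current: 2, moving UP
Serve above first (ascending): [4, 5, 6, 7]
Then reverse, serve below (descending): []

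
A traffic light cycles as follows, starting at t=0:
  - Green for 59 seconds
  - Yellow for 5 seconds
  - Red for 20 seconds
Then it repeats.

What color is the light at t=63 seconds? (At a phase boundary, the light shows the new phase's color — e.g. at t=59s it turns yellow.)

Answer: yellow

Derivation:
Cycle length = 59 + 5 + 20 = 84s
t = 63, phase_t = 63 mod 84 = 63
59 <= 63 < 64 (yellow end) → YELLOW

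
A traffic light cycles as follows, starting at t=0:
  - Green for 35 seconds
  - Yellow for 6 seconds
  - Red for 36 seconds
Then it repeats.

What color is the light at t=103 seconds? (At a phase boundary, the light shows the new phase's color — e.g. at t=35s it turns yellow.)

Answer: green

Derivation:
Cycle length = 35 + 6 + 36 = 77s
t = 103, phase_t = 103 mod 77 = 26
26 < 35 (green end) → GREEN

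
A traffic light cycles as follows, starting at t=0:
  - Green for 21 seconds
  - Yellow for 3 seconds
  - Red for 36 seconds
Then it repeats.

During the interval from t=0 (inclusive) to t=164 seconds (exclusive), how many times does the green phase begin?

Answer: 3

Derivation:
Cycle = 21+3+36 = 60s
green phase starts at t = k*60 + 0 for k=0,1,2,...
Need k*60+0 < 164 → k < 2.733
k ∈ {0, ..., 2} → 3 starts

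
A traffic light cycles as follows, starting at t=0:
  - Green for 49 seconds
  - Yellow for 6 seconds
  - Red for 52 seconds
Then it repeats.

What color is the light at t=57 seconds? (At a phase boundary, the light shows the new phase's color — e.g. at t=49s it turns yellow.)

Cycle length = 49 + 6 + 52 = 107s
t = 57, phase_t = 57 mod 107 = 57
57 >= 55 → RED

Answer: red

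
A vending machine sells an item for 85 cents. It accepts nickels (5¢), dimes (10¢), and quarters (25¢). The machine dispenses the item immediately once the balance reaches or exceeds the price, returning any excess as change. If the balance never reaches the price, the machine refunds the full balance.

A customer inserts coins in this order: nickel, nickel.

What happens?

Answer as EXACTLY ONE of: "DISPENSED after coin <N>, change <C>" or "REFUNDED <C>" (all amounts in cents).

Answer: REFUNDED 10

Derivation:
Price: 85¢
Coin 1 (nickel, 5¢): balance = 5¢
Coin 2 (nickel, 5¢): balance = 10¢
All coins inserted, balance 10¢ < price 85¢ → REFUND 10¢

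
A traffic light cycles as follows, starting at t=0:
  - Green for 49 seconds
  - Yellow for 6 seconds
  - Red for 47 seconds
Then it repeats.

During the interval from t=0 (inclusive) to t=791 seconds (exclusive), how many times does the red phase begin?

Answer: 8

Derivation:
Cycle = 49+6+47 = 102s
red phase starts at t = k*102 + 55 for k=0,1,2,...
Need k*102+55 < 791 → k < 7.216
k ∈ {0, ..., 7} → 8 starts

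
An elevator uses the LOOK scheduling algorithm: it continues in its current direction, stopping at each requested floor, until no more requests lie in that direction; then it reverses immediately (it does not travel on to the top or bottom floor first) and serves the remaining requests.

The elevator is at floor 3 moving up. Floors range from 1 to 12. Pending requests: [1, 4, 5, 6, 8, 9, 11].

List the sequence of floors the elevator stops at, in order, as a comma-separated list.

Answer: 4, 5, 6, 8, 9, 11, 1

Derivation:
Current: 3, moving UP
Serve above first (ascending): [4, 5, 6, 8, 9, 11]
Then reverse, serve below (descending): [1]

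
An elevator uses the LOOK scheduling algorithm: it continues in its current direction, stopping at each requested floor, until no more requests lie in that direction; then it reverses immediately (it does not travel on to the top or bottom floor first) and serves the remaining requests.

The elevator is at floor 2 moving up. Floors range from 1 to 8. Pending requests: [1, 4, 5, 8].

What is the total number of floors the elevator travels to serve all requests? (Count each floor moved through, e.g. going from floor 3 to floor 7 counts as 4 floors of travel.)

Answer: 13

Derivation:
Start at floor 2 moving up, LOOK stop order: [4, 5, 8, 1]
  2 → 4: |4-2| = 2, total = 2
  4 → 5: |5-4| = 1, total = 3
  5 → 8: |8-5| = 3, total = 6
  8 → 1: |1-8| = 7, total = 13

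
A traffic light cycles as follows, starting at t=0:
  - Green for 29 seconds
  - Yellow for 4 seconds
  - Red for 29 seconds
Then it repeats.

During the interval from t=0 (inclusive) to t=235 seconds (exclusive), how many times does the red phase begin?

Cycle = 29+4+29 = 62s
red phase starts at t = k*62 + 33 for k=0,1,2,...
Need k*62+33 < 235 → k < 3.258
k ∈ {0, ..., 3} → 4 starts

Answer: 4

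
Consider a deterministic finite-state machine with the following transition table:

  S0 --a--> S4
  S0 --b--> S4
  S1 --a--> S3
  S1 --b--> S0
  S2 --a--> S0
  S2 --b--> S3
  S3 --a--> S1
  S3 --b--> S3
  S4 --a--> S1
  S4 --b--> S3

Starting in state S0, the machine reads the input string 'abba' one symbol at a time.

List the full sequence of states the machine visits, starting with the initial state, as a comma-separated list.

Answer: S0, S4, S3, S3, S1

Derivation:
Start: S0
  read 'a': S0 --a--> S4
  read 'b': S4 --b--> S3
  read 'b': S3 --b--> S3
  read 'a': S3 --a--> S1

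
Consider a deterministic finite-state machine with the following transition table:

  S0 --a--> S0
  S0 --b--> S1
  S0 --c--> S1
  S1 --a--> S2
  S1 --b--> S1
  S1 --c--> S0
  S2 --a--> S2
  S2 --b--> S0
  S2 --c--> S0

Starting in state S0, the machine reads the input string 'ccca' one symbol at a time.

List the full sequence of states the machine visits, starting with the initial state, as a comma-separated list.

Start: S0
  read 'c': S0 --c--> S1
  read 'c': S1 --c--> S0
  read 'c': S0 --c--> S1
  read 'a': S1 --a--> S2

Answer: S0, S1, S0, S1, S2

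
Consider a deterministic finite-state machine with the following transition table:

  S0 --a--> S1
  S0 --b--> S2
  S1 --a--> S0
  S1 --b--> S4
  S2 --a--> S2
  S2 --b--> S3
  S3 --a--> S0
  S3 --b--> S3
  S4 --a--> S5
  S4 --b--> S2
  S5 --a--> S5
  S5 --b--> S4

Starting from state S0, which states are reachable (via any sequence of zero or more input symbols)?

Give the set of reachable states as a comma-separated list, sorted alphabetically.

BFS from S0:
  visit S0: S0--a-->S1 (new), S0--b-->S2 (new)
  visit S1: S1--a-->S0 (seen), S1--b-->S4 (new)
  visit S2: S2--a-->S2 (seen), S2--b-->S3 (new)
  visit S4: S4--a-->S5 (new), S4--b-->S2 (seen)
  visit S3: S3--a-->S0 (seen), S3--b-->S3 (seen)
  visit S5: S5--a-->S5 (seen), S5--b-->S4 (seen)

Answer: S0, S1, S2, S3, S4, S5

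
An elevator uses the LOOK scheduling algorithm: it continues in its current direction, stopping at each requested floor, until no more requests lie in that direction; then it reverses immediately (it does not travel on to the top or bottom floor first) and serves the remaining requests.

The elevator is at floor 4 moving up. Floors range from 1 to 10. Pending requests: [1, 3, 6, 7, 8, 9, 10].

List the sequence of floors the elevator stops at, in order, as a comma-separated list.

Answer: 6, 7, 8, 9, 10, 3, 1

Derivation:
Current: 4, moving UP
Serve above first (ascending): [6, 7, 8, 9, 10]
Then reverse, serve below (descending): [3, 1]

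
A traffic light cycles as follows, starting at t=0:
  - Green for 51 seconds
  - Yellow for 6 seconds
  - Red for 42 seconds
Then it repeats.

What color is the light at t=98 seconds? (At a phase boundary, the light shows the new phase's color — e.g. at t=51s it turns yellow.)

Answer: red

Derivation:
Cycle length = 51 + 6 + 42 = 99s
t = 98, phase_t = 98 mod 99 = 98
98 >= 57 → RED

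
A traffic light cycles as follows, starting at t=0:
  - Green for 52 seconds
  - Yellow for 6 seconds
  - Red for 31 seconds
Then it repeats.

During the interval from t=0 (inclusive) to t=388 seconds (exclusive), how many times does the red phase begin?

Cycle = 52+6+31 = 89s
red phase starts at t = k*89 + 58 for k=0,1,2,...
Need k*89+58 < 388 → k < 3.708
k ∈ {0, ..., 3} → 4 starts

Answer: 4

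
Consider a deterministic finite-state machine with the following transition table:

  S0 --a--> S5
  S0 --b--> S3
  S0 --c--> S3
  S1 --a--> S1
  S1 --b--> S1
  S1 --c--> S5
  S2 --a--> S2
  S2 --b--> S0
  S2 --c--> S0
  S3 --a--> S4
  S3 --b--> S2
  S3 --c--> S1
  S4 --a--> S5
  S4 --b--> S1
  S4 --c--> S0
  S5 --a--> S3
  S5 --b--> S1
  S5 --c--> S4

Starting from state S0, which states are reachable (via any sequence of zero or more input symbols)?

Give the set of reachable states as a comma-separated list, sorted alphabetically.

Answer: S0, S1, S2, S3, S4, S5

Derivation:
BFS from S0:
  visit S0: S0--a-->S5 (new), S0--b-->S3 (new), S0--c-->S3 (seen)
  visit S5: S5--a-->S3 (seen), S5--b-->S1 (new), S5--c-->S4 (new)
  visit S3: S3--a-->S4 (seen), S3--b-->S2 (new), S3--c-->S1 (seen)
  visit S1: S1--a-->S1 (seen), S1--b-->S1 (seen), S1--c-->S5 (seen)
  visit S4: S4--a-->S5 (seen), S4--b-->S1 (seen), S4--c-->S0 (seen)
  visit S2: S2--a-->S2 (seen), S2--b-->S0 (seen), S2--c-->S0 (seen)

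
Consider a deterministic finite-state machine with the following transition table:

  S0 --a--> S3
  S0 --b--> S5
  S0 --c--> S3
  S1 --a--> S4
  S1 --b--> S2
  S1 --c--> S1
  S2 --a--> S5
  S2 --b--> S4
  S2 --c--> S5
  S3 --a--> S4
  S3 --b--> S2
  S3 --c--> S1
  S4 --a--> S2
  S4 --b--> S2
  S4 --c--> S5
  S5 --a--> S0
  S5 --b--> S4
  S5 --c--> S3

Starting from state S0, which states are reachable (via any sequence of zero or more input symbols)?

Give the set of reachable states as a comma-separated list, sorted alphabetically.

BFS from S0:
  visit S0: S0--a-->S3 (new), S0--b-->S5 (new), S0--c-->S3 (seen)
  visit S3: S3--a-->S4 (new), S3--b-->S2 (new), S3--c-->S1 (new)
  visit S5: S5--a-->S0 (seen), S5--b-->S4 (seen), S5--c-->S3 (seen)
  visit S4: S4--a-->S2 (seen), S4--b-->S2 (seen), S4--c-->S5 (seen)
  visit S2: S2--a-->S5 (seen), S2--b-->S4 (seen), S2--c-->S5 (seen)
  visit S1: S1--a-->S4 (seen), S1--b-->S2 (seen), S1--c-->S1 (seen)

Answer: S0, S1, S2, S3, S4, S5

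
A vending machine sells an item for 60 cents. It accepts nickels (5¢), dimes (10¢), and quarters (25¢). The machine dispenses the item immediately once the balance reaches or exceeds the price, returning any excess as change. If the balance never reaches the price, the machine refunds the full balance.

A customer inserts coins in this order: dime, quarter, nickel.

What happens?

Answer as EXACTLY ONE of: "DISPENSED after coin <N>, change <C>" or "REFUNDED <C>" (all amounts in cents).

Answer: REFUNDED 40

Derivation:
Price: 60¢
Coin 1 (dime, 10¢): balance = 10¢
Coin 2 (quarter, 25¢): balance = 35¢
Coin 3 (nickel, 5¢): balance = 40¢
All coins inserted, balance 40¢ < price 60¢ → REFUND 40¢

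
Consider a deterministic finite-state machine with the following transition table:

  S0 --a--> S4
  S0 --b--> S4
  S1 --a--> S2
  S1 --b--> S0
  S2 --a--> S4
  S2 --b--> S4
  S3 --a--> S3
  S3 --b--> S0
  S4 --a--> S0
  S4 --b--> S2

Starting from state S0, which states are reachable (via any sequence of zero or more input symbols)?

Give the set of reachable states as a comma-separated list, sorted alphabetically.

Answer: S0, S2, S4

Derivation:
BFS from S0:
  visit S0: S0--a-->S4 (new), S0--b-->S4 (seen)
  visit S4: S4--a-->S0 (seen), S4--b-->S2 (new)
  visit S2: S2--a-->S4 (seen), S2--b-->S4 (seen)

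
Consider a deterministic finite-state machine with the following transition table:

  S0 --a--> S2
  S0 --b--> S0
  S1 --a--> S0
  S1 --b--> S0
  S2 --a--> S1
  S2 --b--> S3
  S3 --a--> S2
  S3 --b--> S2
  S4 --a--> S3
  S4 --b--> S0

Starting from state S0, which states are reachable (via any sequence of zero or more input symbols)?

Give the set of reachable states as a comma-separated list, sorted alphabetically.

Answer: S0, S1, S2, S3

Derivation:
BFS from S0:
  visit S0: S0--a-->S2 (new), S0--b-->S0 (seen)
  visit S2: S2--a-->S1 (new), S2--b-->S3 (new)
  visit S1: S1--a-->S0 (seen), S1--b-->S0 (seen)
  visit S3: S3--a-->S2 (seen), S3--b-->S2 (seen)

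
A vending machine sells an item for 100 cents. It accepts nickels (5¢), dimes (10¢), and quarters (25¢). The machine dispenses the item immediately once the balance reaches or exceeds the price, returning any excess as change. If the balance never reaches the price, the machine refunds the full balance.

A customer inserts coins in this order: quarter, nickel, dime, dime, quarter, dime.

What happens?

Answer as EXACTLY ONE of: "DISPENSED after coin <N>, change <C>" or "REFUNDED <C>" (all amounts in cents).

Answer: REFUNDED 85

Derivation:
Price: 100¢
Coin 1 (quarter, 25¢): balance = 25¢
Coin 2 (nickel, 5¢): balance = 30¢
Coin 3 (dime, 10¢): balance = 40¢
Coin 4 (dime, 10¢): balance = 50¢
Coin 5 (quarter, 25¢): balance = 75¢
Coin 6 (dime, 10¢): balance = 85¢
All coins inserted, balance 85¢ < price 100¢ → REFUND 85¢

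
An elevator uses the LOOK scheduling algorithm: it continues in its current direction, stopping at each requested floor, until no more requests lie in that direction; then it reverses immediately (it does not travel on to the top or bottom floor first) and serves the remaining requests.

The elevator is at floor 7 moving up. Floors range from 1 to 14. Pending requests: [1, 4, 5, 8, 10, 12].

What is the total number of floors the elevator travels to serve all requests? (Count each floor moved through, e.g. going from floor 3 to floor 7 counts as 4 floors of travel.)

Answer: 16

Derivation:
Start at floor 7 moving up, LOOK stop order: [8, 10, 12, 5, 4, 1]
  7 → 8: |8-7| = 1, total = 1
  8 → 10: |10-8| = 2, total = 3
  10 → 12: |12-10| = 2, total = 5
  12 → 5: |5-12| = 7, total = 12
  5 → 4: |4-5| = 1, total = 13
  4 → 1: |1-4| = 3, total = 16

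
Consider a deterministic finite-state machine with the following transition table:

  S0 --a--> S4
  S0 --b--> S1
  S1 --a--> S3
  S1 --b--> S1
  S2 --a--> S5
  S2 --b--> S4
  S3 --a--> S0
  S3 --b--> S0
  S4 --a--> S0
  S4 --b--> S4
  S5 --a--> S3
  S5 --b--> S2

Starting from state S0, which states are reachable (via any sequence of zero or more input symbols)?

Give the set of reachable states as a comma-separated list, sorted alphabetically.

BFS from S0:
  visit S0: S0--a-->S4 (new), S0--b-->S1 (new)
  visit S4: S4--a-->S0 (seen), S4--b-->S4 (seen)
  visit S1: S1--a-->S3 (new), S1--b-->S1 (seen)
  visit S3: S3--a-->S0 (seen), S3--b-->S0 (seen)

Answer: S0, S1, S3, S4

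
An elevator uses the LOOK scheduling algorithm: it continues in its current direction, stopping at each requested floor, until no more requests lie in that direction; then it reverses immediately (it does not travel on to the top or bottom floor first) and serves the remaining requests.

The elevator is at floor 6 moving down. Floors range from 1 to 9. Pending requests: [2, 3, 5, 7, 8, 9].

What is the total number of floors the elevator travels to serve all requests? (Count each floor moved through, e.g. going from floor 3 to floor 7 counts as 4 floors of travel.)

Answer: 11

Derivation:
Start at floor 6 moving down, LOOK stop order: [5, 3, 2, 7, 8, 9]
  6 → 5: |5-6| = 1, total = 1
  5 → 3: |3-5| = 2, total = 3
  3 → 2: |2-3| = 1, total = 4
  2 → 7: |7-2| = 5, total = 9
  7 → 8: |8-7| = 1, total = 10
  8 → 9: |9-8| = 1, total = 11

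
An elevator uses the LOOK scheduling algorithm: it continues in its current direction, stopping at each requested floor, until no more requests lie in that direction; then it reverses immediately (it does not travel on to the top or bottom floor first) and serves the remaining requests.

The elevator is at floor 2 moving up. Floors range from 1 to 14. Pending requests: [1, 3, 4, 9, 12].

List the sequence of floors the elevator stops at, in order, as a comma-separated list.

Current: 2, moving UP
Serve above first (ascending): [3, 4, 9, 12]
Then reverse, serve below (descending): [1]

Answer: 3, 4, 9, 12, 1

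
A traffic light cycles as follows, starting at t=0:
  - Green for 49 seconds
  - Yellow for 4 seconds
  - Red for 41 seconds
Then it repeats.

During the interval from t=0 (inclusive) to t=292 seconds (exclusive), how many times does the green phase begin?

Answer: 4

Derivation:
Cycle = 49+4+41 = 94s
green phase starts at t = k*94 + 0 for k=0,1,2,...
Need k*94+0 < 292 → k < 3.106
k ∈ {0, ..., 3} → 4 starts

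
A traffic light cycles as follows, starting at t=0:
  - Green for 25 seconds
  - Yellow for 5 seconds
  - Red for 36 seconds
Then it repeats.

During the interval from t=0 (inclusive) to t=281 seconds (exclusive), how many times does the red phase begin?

Cycle = 25+5+36 = 66s
red phase starts at t = k*66 + 30 for k=0,1,2,...
Need k*66+30 < 281 → k < 3.803
k ∈ {0, ..., 3} → 4 starts

Answer: 4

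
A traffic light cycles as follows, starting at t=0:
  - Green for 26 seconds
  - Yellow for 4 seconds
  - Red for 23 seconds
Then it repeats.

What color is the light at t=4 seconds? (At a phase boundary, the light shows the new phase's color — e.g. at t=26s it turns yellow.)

Answer: green

Derivation:
Cycle length = 26 + 4 + 23 = 53s
t = 4, phase_t = 4 mod 53 = 4
4 < 26 (green end) → GREEN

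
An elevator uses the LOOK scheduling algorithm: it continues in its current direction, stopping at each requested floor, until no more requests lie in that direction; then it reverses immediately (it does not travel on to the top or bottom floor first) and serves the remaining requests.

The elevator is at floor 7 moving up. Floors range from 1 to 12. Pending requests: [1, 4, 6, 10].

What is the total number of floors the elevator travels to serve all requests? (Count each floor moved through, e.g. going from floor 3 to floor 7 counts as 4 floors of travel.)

Start at floor 7 moving up, LOOK stop order: [10, 6, 4, 1]
  7 → 10: |10-7| = 3, total = 3
  10 → 6: |6-10| = 4, total = 7
  6 → 4: |4-6| = 2, total = 9
  4 → 1: |1-4| = 3, total = 12

Answer: 12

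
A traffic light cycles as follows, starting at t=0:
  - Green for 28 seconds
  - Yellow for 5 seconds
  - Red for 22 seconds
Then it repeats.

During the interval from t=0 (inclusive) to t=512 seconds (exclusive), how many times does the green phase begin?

Answer: 10

Derivation:
Cycle = 28+5+22 = 55s
green phase starts at t = k*55 + 0 for k=0,1,2,...
Need k*55+0 < 512 → k < 9.309
k ∈ {0, ..., 9} → 10 starts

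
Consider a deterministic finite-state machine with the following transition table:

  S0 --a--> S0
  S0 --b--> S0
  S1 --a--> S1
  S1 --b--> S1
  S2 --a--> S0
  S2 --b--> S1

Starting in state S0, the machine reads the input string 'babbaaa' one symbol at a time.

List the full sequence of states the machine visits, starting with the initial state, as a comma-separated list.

Answer: S0, S0, S0, S0, S0, S0, S0, S0

Derivation:
Start: S0
  read 'b': S0 --b--> S0
  read 'a': S0 --a--> S0
  read 'b': S0 --b--> S0
  read 'b': S0 --b--> S0
  read 'a': S0 --a--> S0
  read 'a': S0 --a--> S0
  read 'a': S0 --a--> S0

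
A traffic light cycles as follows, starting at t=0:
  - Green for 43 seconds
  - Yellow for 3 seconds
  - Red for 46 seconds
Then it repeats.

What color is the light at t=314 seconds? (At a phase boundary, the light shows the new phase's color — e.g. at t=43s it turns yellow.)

Answer: green

Derivation:
Cycle length = 43 + 3 + 46 = 92s
t = 314, phase_t = 314 mod 92 = 38
38 < 43 (green end) → GREEN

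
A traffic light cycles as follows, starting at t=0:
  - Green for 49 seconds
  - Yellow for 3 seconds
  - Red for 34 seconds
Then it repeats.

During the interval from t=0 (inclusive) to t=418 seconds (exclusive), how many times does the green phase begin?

Cycle = 49+3+34 = 86s
green phase starts at t = k*86 + 0 for k=0,1,2,...
Need k*86+0 < 418 → k < 4.860
k ∈ {0, ..., 4} → 5 starts

Answer: 5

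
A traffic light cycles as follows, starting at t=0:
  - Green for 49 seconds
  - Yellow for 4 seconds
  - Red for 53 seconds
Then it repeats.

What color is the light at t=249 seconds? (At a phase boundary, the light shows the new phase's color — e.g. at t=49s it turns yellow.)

Cycle length = 49 + 4 + 53 = 106s
t = 249, phase_t = 249 mod 106 = 37
37 < 49 (green end) → GREEN

Answer: green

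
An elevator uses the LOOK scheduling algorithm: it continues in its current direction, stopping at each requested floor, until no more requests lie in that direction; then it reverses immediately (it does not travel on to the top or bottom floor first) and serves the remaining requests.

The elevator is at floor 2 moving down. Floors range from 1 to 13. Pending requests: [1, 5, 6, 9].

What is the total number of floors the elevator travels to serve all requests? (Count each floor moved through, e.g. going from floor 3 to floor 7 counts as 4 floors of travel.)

Answer: 9

Derivation:
Start at floor 2 moving down, LOOK stop order: [1, 5, 6, 9]
  2 → 1: |1-2| = 1, total = 1
  1 → 5: |5-1| = 4, total = 5
  5 → 6: |6-5| = 1, total = 6
  6 → 9: |9-6| = 3, total = 9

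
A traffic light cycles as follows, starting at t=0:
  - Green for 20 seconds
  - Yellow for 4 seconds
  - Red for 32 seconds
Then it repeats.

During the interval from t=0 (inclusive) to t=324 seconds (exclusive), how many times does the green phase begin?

Cycle = 20+4+32 = 56s
green phase starts at t = k*56 + 0 for k=0,1,2,...
Need k*56+0 < 324 → k < 5.786
k ∈ {0, ..., 5} → 6 starts

Answer: 6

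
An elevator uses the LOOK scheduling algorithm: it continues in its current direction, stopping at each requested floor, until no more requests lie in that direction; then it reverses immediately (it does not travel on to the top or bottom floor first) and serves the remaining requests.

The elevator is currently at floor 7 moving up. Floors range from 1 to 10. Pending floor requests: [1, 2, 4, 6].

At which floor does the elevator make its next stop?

Current floor: 7, direction: up
Requests above: []
Requests below: [1, 2, 4, 6]
Moving up but no requests above → reverse; nearest below is max([1, 2, 4, 6]) = 6

Answer: 6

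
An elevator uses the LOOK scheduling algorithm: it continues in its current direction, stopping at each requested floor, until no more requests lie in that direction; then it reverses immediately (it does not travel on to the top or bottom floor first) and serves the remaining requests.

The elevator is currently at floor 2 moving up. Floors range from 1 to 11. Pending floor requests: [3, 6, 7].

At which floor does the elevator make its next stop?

Answer: 3

Derivation:
Current floor: 2, direction: up
Requests above: [3, 6, 7]
Requests below: []
Moving up and requests lie above → nearest above is min([3, 6, 7]) = 3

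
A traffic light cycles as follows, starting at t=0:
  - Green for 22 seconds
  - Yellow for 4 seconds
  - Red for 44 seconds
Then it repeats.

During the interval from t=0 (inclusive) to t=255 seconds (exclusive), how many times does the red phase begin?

Cycle = 22+4+44 = 70s
red phase starts at t = k*70 + 26 for k=0,1,2,...
Need k*70+26 < 255 → k < 3.271
k ∈ {0, ..., 3} → 4 starts

Answer: 4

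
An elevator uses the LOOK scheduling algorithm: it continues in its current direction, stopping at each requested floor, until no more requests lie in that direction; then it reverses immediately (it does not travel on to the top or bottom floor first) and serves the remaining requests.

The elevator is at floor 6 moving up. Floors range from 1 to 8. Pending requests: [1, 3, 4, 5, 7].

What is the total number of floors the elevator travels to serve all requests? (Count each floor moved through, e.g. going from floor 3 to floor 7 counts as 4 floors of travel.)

Answer: 7

Derivation:
Start at floor 6 moving up, LOOK stop order: [7, 5, 4, 3, 1]
  6 → 7: |7-6| = 1, total = 1
  7 → 5: |5-7| = 2, total = 3
  5 → 4: |4-5| = 1, total = 4
  4 → 3: |3-4| = 1, total = 5
  3 → 1: |1-3| = 2, total = 7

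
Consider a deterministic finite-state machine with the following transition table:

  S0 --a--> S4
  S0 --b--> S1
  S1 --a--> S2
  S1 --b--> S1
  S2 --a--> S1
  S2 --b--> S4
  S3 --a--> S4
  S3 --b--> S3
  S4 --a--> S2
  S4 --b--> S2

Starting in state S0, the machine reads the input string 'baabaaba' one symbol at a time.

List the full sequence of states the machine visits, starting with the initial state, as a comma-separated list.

Start: S0
  read 'b': S0 --b--> S1
  read 'a': S1 --a--> S2
  read 'a': S2 --a--> S1
  read 'b': S1 --b--> S1
  read 'a': S1 --a--> S2
  read 'a': S2 --a--> S1
  read 'b': S1 --b--> S1
  read 'a': S1 --a--> S2

Answer: S0, S1, S2, S1, S1, S2, S1, S1, S2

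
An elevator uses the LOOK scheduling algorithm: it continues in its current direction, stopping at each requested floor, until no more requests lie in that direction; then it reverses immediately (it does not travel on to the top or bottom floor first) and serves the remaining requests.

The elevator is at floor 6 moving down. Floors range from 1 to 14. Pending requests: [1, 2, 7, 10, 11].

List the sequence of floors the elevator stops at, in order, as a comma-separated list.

Answer: 2, 1, 7, 10, 11

Derivation:
Current: 6, moving DOWN
Serve below first (descending): [2, 1]
Then reverse, serve above (ascending): [7, 10, 11]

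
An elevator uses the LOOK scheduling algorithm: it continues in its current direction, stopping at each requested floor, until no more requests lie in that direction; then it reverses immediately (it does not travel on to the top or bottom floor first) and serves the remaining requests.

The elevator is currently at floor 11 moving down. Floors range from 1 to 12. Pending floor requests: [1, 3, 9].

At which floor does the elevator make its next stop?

Current floor: 11, direction: down
Requests above: []
Requests below: [1, 3, 9]
Moving down and requests lie below → nearest below is max([1, 3, 9]) = 9

Answer: 9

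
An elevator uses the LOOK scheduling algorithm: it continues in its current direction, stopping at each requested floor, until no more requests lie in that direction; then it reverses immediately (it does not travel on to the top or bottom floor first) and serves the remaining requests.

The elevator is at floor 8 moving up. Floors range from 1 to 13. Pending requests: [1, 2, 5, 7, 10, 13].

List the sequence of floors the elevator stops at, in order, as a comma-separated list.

Current: 8, moving UP
Serve above first (ascending): [10, 13]
Then reverse, serve below (descending): [7, 5, 2, 1]

Answer: 10, 13, 7, 5, 2, 1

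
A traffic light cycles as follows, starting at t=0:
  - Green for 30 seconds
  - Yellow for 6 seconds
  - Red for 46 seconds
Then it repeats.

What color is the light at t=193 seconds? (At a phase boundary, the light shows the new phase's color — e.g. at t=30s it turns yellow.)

Cycle length = 30 + 6 + 46 = 82s
t = 193, phase_t = 193 mod 82 = 29
29 < 30 (green end) → GREEN

Answer: green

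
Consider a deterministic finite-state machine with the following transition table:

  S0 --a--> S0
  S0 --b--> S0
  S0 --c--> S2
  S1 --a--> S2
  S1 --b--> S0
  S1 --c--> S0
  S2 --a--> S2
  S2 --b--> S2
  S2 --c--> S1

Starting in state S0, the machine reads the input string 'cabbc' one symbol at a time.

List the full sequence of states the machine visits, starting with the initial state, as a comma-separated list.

Answer: S0, S2, S2, S2, S2, S1

Derivation:
Start: S0
  read 'c': S0 --c--> S2
  read 'a': S2 --a--> S2
  read 'b': S2 --b--> S2
  read 'b': S2 --b--> S2
  read 'c': S2 --c--> S1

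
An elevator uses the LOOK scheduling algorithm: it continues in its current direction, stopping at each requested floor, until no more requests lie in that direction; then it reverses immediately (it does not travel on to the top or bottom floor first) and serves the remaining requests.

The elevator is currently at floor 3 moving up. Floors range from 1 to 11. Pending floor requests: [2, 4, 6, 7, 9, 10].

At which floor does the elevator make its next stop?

Current floor: 3, direction: up
Requests above: [4, 6, 7, 9, 10]
Requests below: [2]
Moving up and requests lie above → nearest above is min([4, 6, 7, 9, 10]) = 4

Answer: 4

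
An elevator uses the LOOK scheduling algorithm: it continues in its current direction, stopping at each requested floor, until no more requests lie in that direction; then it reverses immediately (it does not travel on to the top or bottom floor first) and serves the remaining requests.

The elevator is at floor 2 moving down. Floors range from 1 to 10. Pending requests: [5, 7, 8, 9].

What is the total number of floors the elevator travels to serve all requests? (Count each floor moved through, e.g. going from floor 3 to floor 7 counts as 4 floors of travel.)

Answer: 7

Derivation:
Start at floor 2 moving down, LOOK stop order: [5, 7, 8, 9]
  2 → 5: |5-2| = 3, total = 3
  5 → 7: |7-5| = 2, total = 5
  7 → 8: |8-7| = 1, total = 6
  8 → 9: |9-8| = 1, total = 7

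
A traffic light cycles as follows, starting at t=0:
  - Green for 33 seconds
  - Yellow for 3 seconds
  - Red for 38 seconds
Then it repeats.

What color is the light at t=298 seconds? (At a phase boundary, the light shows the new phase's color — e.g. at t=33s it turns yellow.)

Answer: green

Derivation:
Cycle length = 33 + 3 + 38 = 74s
t = 298, phase_t = 298 mod 74 = 2
2 < 33 (green end) → GREEN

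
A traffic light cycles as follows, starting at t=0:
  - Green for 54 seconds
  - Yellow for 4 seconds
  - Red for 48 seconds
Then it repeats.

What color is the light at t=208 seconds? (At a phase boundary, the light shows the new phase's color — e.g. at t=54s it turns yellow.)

Cycle length = 54 + 4 + 48 = 106s
t = 208, phase_t = 208 mod 106 = 102
102 >= 58 → RED

Answer: red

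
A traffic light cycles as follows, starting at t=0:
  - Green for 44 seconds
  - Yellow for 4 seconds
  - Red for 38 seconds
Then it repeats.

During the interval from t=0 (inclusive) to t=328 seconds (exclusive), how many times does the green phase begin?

Answer: 4

Derivation:
Cycle = 44+4+38 = 86s
green phase starts at t = k*86 + 0 for k=0,1,2,...
Need k*86+0 < 328 → k < 3.814
k ∈ {0, ..., 3} → 4 starts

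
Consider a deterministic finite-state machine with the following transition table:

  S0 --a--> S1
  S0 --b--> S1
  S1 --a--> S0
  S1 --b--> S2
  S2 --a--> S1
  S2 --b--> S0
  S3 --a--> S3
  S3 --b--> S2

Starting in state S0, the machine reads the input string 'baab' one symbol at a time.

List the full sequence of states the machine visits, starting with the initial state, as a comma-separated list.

Answer: S0, S1, S0, S1, S2

Derivation:
Start: S0
  read 'b': S0 --b--> S1
  read 'a': S1 --a--> S0
  read 'a': S0 --a--> S1
  read 'b': S1 --b--> S2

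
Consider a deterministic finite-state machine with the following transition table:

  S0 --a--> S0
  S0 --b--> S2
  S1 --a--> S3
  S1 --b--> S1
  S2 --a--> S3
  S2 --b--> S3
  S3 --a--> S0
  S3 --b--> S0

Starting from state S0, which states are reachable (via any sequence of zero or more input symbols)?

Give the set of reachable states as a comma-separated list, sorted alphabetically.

BFS from S0:
  visit S0: S0--a-->S0 (seen), S0--b-->S2 (new)
  visit S2: S2--a-->S3 (new), S2--b-->S3 (seen)
  visit S3: S3--a-->S0 (seen), S3--b-->S0 (seen)

Answer: S0, S2, S3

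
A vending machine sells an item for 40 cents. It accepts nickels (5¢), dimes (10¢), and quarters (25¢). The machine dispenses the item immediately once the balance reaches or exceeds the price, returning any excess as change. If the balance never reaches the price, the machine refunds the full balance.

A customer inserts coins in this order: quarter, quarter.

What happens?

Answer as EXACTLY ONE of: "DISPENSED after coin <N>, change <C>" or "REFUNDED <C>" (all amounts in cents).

Price: 40¢
Coin 1 (quarter, 25¢): balance = 25¢
Coin 2 (quarter, 25¢): balance = 50¢
  → balance >= price → DISPENSE, change = 50 - 40 = 10¢

Answer: DISPENSED after coin 2, change 10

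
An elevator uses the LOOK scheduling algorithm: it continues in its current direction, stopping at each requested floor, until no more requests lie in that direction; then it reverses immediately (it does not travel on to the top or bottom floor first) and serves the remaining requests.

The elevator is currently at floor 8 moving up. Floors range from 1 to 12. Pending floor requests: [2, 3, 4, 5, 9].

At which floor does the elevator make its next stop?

Answer: 9

Derivation:
Current floor: 8, direction: up
Requests above: [9]
Requests below: [2, 3, 4, 5]
Moving up and requests lie above → nearest above is min([9]) = 9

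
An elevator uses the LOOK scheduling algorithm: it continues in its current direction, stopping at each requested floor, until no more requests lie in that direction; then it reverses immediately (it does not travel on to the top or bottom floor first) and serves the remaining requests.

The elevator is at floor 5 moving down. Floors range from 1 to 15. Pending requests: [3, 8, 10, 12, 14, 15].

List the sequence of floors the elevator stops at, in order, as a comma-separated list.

Answer: 3, 8, 10, 12, 14, 15

Derivation:
Current: 5, moving DOWN
Serve below first (descending): [3]
Then reverse, serve above (ascending): [8, 10, 12, 14, 15]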